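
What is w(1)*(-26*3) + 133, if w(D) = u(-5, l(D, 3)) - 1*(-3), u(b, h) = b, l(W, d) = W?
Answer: 289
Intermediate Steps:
w(D) = -2 (w(D) = -5 - 1*(-3) = -5 + 3 = -2)
w(1)*(-26*3) + 133 = -(-52)*3 + 133 = -2*(-78) + 133 = 156 + 133 = 289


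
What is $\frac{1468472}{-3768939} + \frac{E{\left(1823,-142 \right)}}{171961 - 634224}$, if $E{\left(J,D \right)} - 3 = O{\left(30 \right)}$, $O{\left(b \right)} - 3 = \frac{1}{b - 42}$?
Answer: $- \frac{2715370286767}{6968964195828} \approx -0.38964$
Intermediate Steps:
$O{\left(b \right)} = 3 + \frac{1}{-42 + b}$ ($O{\left(b \right)} = 3 + \frac{1}{b - 42} = 3 + \frac{1}{-42 + b}$)
$E{\left(J,D \right)} = \frac{71}{12}$ ($E{\left(J,D \right)} = 3 + \frac{-125 + 3 \cdot 30}{-42 + 30} = 3 + \frac{-125 + 90}{-12} = 3 - - \frac{35}{12} = 3 + \frac{35}{12} = \frac{71}{12}$)
$\frac{1468472}{-3768939} + \frac{E{\left(1823,-142 \right)}}{171961 - 634224} = \frac{1468472}{-3768939} + \frac{71}{12 \left(171961 - 634224\right)} = 1468472 \left(- \frac{1}{3768939}\right) + \frac{71}{12 \left(171961 - 634224\right)} = - \frac{1468472}{3768939} + \frac{71}{12 \left(-462263\right)} = - \frac{1468472}{3768939} + \frac{71}{12} \left(- \frac{1}{462263}\right) = - \frac{1468472}{3768939} - \frac{71}{5547156} = - \frac{2715370286767}{6968964195828}$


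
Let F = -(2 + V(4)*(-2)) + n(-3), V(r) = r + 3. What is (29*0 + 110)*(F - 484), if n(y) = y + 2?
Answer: -52030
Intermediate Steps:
n(y) = 2 + y
V(r) = 3 + r
F = 11 (F = -(2 + (3 + 4)*(-2)) + (2 - 3) = -(2 + 7*(-2)) - 1 = -(2 - 14) - 1 = -1*(-12) - 1 = 12 - 1 = 11)
(29*0 + 110)*(F - 484) = (29*0 + 110)*(11 - 484) = (0 + 110)*(-473) = 110*(-473) = -52030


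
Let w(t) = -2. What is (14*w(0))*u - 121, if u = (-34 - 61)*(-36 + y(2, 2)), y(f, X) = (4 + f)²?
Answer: -121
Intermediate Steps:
u = 0 (u = (-34 - 61)*(-36 + (4 + 2)²) = -95*(-36 + 6²) = -95*(-36 + 36) = -95*0 = 0)
(14*w(0))*u - 121 = (14*(-2))*0 - 121 = -28*0 - 121 = 0 - 121 = -121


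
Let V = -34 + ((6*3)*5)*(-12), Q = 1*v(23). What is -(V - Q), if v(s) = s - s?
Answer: 1114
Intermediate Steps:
v(s) = 0
Q = 0 (Q = 1*0 = 0)
V = -1114 (V = -34 + (18*5)*(-12) = -34 + 90*(-12) = -34 - 1080 = -1114)
-(V - Q) = -(-1114 - 1*0) = -(-1114 + 0) = -1*(-1114) = 1114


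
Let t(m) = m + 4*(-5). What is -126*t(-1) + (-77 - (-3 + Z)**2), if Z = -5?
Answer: 2505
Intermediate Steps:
t(m) = -20 + m (t(m) = m - 20 = -20 + m)
-126*t(-1) + (-77 - (-3 + Z)**2) = -126*(-20 - 1) + (-77 - (-3 - 5)**2) = -126*(-21) + (-77 - 1*(-8)**2) = 2646 + (-77 - 1*64) = 2646 + (-77 - 64) = 2646 - 141 = 2505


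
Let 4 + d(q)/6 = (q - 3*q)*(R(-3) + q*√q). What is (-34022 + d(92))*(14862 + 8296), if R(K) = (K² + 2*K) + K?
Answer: -788437268 - 4704223488*√23 ≈ -2.3349e+10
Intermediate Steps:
R(K) = K² + 3*K
d(q) = -24 - 12*q^(5/2) (d(q) = -24 + 6*((q - 3*q)*(-3*(3 - 3) + q*√q)) = -24 + 6*((-2*q)*(-3*0 + q^(3/2))) = -24 + 6*((-2*q)*(0 + q^(3/2))) = -24 + 6*((-2*q)*q^(3/2)) = -24 + 6*(-2*q^(5/2)) = -24 - 12*q^(5/2))
(-34022 + d(92))*(14862 + 8296) = (-34022 + (-24 - 203136*√23))*(14862 + 8296) = (-34022 + (-24 - 203136*√23))*23158 = (-34046 - 203136*√23)*23158 = -788437268 - 4704223488*√23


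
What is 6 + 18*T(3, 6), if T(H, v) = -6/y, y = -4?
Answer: 33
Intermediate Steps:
T(H, v) = 3/2 (T(H, v) = -6/(-4) = -6*(-¼) = 3/2)
6 + 18*T(3, 6) = 6 + 18*(3/2) = 6 + 27 = 33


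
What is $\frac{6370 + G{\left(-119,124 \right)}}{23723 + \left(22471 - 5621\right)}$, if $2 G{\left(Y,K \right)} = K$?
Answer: $\frac{6432}{40573} \approx 0.15853$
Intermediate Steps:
$G{\left(Y,K \right)} = \frac{K}{2}$
$\frac{6370 + G{\left(-119,124 \right)}}{23723 + \left(22471 - 5621\right)} = \frac{6370 + \frac{1}{2} \cdot 124}{23723 + \left(22471 - 5621\right)} = \frac{6370 + 62}{23723 + \left(22471 - 5621\right)} = \frac{6432}{23723 + 16850} = \frac{6432}{40573}$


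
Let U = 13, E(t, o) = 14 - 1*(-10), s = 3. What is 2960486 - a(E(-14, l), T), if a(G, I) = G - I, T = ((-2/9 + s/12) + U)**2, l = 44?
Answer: 3836978713/1296 ≈ 2.9606e+6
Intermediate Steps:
E(t, o) = 24 (E(t, o) = 14 + 10 = 24)
T = 219961/1296 (T = ((-2/9 + 3/12) + 13)**2 = ((-2*1/9 + 3*(1/12)) + 13)**2 = ((-2/9 + 1/4) + 13)**2 = (1/36 + 13)**2 = (469/36)**2 = 219961/1296 ≈ 169.72)
2960486 - a(E(-14, l), T) = 2960486 - (24 - 1*219961/1296) = 2960486 - (24 - 219961/1296) = 2960486 - 1*(-188857/1296) = 2960486 + 188857/1296 = 3836978713/1296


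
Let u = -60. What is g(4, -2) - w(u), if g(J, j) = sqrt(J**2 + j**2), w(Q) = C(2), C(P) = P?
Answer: -2 + 2*sqrt(5) ≈ 2.4721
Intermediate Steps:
w(Q) = 2
g(4, -2) - w(u) = sqrt(4**2 + (-2)**2) - 1*2 = sqrt(16 + 4) - 2 = sqrt(20) - 2 = 2*sqrt(5) - 2 = -2 + 2*sqrt(5)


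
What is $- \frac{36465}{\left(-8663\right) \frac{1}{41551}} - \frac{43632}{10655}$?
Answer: $\frac{16143622141809}{92304265} \approx 1.749 \cdot 10^{5}$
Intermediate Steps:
$- \frac{36465}{\left(-8663\right) \frac{1}{41551}} - \frac{43632}{10655} = - \frac{36465}{- \frac{8663}{41551}} - \frac{43632}{10655} = \left(-36465\right) \left(- \frac{41551}{8663}\right) - \frac{43632}{10655} = \frac{1515157215}{8663} - \frac{43632}{10655} = \frac{16143622141809}{92304265}$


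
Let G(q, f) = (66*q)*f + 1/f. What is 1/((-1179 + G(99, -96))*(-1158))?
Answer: 16/11643792097 ≈ 1.3741e-9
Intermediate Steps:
G(q, f) = 1/f + 66*f*q (G(q, f) = 66*f*q + 1/f = 1/f + 66*f*q)
1/((-1179 + G(99, -96))*(-1158)) = 1/((-1179 + (1/(-96) + 66*(-96)*99))*(-1158)) = -1/1158/(-1179 + (-1/96 - 627264)) = -1/1158/(-1179 - 60217345/96) = -1/1158/(-60330529/96) = -96/60330529*(-1/1158) = 16/11643792097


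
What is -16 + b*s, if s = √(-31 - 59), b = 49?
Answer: -16 + 147*I*√10 ≈ -16.0 + 464.85*I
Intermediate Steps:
s = 3*I*√10 (s = √(-90) = 3*I*√10 ≈ 9.4868*I)
-16 + b*s = -16 + 49*(3*I*√10) = -16 + 147*I*√10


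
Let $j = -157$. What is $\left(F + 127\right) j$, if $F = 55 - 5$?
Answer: $-27789$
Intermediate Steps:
$F = 50$ ($F = 55 - 5 = 50$)
$\left(F + 127\right) j = \left(50 + 127\right) \left(-157\right) = 177 \left(-157\right) = -27789$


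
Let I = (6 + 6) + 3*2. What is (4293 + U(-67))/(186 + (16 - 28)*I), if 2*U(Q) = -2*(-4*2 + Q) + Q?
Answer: -8669/60 ≈ -144.48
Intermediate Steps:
I = 18 (I = 12 + 6 = 18)
U(Q) = 8 - Q/2 (U(Q) = (-2*(-4*2 + Q) + Q)/2 = (-2*(-8 + Q) + Q)/2 = ((16 - 2*Q) + Q)/2 = (16 - Q)/2 = 8 - Q/2)
(4293 + U(-67))/(186 + (16 - 28)*I) = (4293 + (8 - ½*(-67)))/(186 + (16 - 28)*18) = (4293 + (8 + 67/2))/(186 - 12*18) = (4293 + 83/2)/(186 - 216) = (8669/2)/(-30) = (8669/2)*(-1/30) = -8669/60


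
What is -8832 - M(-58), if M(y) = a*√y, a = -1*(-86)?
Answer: -8832 - 86*I*√58 ≈ -8832.0 - 654.96*I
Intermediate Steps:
a = 86
M(y) = 86*√y
-8832 - M(-58) = -8832 - 86*√(-58) = -8832 - 86*I*√58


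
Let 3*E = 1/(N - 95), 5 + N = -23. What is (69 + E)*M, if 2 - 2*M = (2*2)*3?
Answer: -127300/369 ≈ -344.99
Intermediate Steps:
N = -28 (N = -5 - 23 = -28)
M = -5 (M = 1 - 2*2*3/2 = 1 - 2*3 = 1 - ½*12 = 1 - 6 = -5)
E = -1/369 (E = 1/(3*(-28 - 95)) = (⅓)/(-123) = (⅓)*(-1/123) = -1/369 ≈ -0.0027100)
(69 + E)*M = (69 - 1/369)*(-5) = (25460/369)*(-5) = -127300/369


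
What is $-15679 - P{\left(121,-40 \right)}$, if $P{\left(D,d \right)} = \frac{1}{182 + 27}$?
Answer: $- \frac{3276912}{209} \approx -15679.0$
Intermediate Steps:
$P{\left(D,d \right)} = \frac{1}{209}$
$-15679 - P{\left(121,-40 \right)} = -15679 - \frac{1}{209} = - \frac{3276912}{209}$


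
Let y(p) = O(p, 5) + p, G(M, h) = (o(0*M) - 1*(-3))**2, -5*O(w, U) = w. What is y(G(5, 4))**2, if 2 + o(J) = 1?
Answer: 256/25 ≈ 10.240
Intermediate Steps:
o(J) = -1 (o(J) = -2 + 1 = -1)
O(w, U) = -w/5
G(M, h) = 4 (G(M, h) = (-1 - 1*(-3))**2 = (-1 + 3)**2 = 2**2 = 4)
y(p) = 4*p/5 (y(p) = -p/5 + p = 4*p/5)
y(G(5, 4))**2 = ((4/5)*4)**2 = (16/5)**2 = 256/25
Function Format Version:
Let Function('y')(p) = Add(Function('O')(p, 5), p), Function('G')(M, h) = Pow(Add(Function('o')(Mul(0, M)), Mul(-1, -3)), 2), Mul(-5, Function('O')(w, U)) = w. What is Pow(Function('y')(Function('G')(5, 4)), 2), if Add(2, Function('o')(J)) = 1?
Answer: Rational(256, 25) ≈ 10.240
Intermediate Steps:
Function('o')(J) = -1 (Function('o')(J) = Add(-2, 1) = -1)
Function('O')(w, U) = Mul(Rational(-1, 5), w)
Function('G')(M, h) = 4 (Function('G')(M, h) = Pow(Add(-1, Mul(-1, -3)), 2) = Pow(Add(-1, 3), 2) = Pow(2, 2) = 4)
Function('y')(p) = Mul(Rational(4, 5), p) (Function('y')(p) = Add(Mul(Rational(-1, 5), p), p) = Mul(Rational(4, 5), p))
Pow(Function('y')(Function('G')(5, 4)), 2) = Pow(Mul(Rational(4, 5), 4), 2) = Pow(Rational(16, 5), 2) = Rational(256, 25)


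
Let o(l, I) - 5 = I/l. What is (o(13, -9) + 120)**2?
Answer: 2611456/169 ≈ 15452.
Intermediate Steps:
o(l, I) = 5 + I/l
(o(13, -9) + 120)**2 = ((5 - 9/13) + 120)**2 = (56/13 + 120)**2 = (1616/13)**2 = 2611456/169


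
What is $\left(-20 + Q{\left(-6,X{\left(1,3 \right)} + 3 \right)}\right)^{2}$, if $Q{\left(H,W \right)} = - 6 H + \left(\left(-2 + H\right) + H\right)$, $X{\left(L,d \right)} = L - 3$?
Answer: $4$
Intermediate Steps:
$X{\left(L,d \right)} = -3 + L$
$Q{\left(H,W \right)} = -2 - 4 H$ ($Q{\left(H,W \right)} = - 6 H + \left(-2 + 2 H\right) = -2 - 4 H$)
$\left(-20 + Q{\left(-6,X{\left(1,3 \right)} + 3 \right)}\right)^{2} = \left(-20 - -22\right)^{2} = \left(-20 + \left(-2 + 24\right)\right)^{2} = \left(-20 + 22\right)^{2} = 2^{2} = 4$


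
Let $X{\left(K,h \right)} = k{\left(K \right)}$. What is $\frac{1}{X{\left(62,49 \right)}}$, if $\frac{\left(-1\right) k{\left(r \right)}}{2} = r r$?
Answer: $- \frac{1}{7688} \approx -0.00013007$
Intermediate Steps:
$k{\left(r \right)} = - 2 r^{2}$ ($k{\left(r \right)} = - 2 r r = - 2 r^{2}$)
$X{\left(K,h \right)} = - 2 K^{2}$
$\frac{1}{X{\left(62,49 \right)}} = \frac{1}{\left(-2\right) 62^{2}} = \frac{1}{\left(-2\right) 3844} = \frac{1}{-7688} = - \frac{1}{7688}$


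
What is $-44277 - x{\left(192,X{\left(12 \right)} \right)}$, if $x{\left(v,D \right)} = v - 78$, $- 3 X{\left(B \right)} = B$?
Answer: $-44391$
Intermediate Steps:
$X{\left(B \right)} = - \frac{B}{3}$
$x{\left(v,D \right)} = -78 + v$
$-44277 - x{\left(192,X{\left(12 \right)} \right)} = -44277 - \left(-78 + 192\right) = -44277 - 114 = -44391$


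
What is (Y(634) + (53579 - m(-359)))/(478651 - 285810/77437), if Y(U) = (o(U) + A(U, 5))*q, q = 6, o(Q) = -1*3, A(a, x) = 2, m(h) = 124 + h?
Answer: 4166730096/37065011677 ≈ 0.11242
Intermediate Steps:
o(Q) = -3
Y(U) = -6 (Y(U) = (-3 + 2)*6 = -1*6 = -6)
(Y(634) + (53579 - m(-359)))/(478651 - 285810/77437) = (-6 + (53579 - (124 - 359)))/(478651 - 285810/77437) = (-6 + (53579 - 1*(-235)))/(478651 - 285810*1/77437) = (-6 + (53579 + 235))/(478651 - 285810/77437) = (-6 + 53814)/(37065011677/77437) = 53808*(77437/37065011677) = 4166730096/37065011677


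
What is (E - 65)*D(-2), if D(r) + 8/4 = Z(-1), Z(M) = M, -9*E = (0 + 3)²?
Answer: 198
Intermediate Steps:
E = -1 (E = -(0 + 3)²/9 = -⅑*3² = -⅑*9 = -1)
D(r) = -3 (D(r) = -2 - 1 = -3)
(E - 65)*D(-2) = (-1 - 65)*(-3) = -66*(-3) = 198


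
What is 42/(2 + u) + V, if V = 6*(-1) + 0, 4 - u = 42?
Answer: -43/6 ≈ -7.1667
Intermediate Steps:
u = -38 (u = 4 - 1*42 = 4 - 42 = -38)
V = -6 (V = -6 + 0 = -6)
42/(2 + u) + V = 42/(2 - 38) - 6 = 42/(-36) - 6 = -1/36*42 - 6 = -7/6 - 6 = -43/6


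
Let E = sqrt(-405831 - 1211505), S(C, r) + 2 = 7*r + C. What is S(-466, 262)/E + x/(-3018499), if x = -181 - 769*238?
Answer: 183203/3018499 - 683*I*sqrt(44926)/134778 ≈ 0.060693 - 1.0741*I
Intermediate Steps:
S(C, r) = -2 + C + 7*r (S(C, r) = -2 + (7*r + C) = -2 + (C + 7*r) = -2 + C + 7*r)
x = -183203 (x = -181 - 183022 = -183203)
E = 6*I*sqrt(44926) (E = sqrt(-1617336) = 6*I*sqrt(44926) ≈ 1271.7*I)
S(-466, 262)/E + x/(-3018499) = (-2 - 466 + 7*262)/((6*I*sqrt(44926))) - 183203/(-3018499) = (-2 - 466 + 1834)*(-I*sqrt(44926)/269556) - 183203*(-1/3018499) = 1366*(-I*sqrt(44926)/269556) + 183203/3018499 = -683*I*sqrt(44926)/134778 + 183203/3018499 = 183203/3018499 - 683*I*sqrt(44926)/134778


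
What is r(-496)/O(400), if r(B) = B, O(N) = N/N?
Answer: -496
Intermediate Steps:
O(N) = 1
r(-496)/O(400) = -496/1 = -496*1 = -496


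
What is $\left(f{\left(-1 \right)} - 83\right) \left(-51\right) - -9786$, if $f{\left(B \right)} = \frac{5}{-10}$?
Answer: $\frac{28089}{2} \approx 14045.0$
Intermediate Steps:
$f{\left(B \right)} = - \frac{1}{2}$ ($f{\left(B \right)} = 5 \left(- \frac{1}{10}\right) = - \frac{1}{2}$)
$\left(f{\left(-1 \right)} - 83\right) \left(-51\right) - -9786 = \left(- \frac{1}{2} - 83\right) \left(-51\right) - -9786 = \left(- \frac{167}{2}\right) \left(-51\right) + 9786 = \frac{8517}{2} + 9786 = \frac{28089}{2}$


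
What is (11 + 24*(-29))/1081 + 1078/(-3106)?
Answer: -1646464/1678793 ≈ -0.98074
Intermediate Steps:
(11 + 24*(-29))/1081 + 1078/(-3106) = (11 - 696)*(1/1081) + 1078*(-1/3106) = -685*1/1081 - 539/1553 = -685/1081 - 539/1553 = -1646464/1678793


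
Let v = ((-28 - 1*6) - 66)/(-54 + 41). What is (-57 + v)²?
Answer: 410881/169 ≈ 2431.3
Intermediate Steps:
v = 100/13 (v = ((-28 - 6) - 66)/(-13) = (-34 - 66)*(-1/13) = -100*(-1/13) = 100/13 ≈ 7.6923)
(-57 + v)² = (-57 + 100/13)² = (-641/13)² = 410881/169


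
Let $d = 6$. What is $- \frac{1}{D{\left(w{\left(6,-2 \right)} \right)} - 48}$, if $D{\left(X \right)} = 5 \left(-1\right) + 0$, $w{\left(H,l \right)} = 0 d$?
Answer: $\frac{1}{53} \approx 0.018868$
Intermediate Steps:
$w{\left(H,l \right)} = 0$ ($w{\left(H,l \right)} = 0 \cdot 6 = 0$)
$D{\left(X \right)} = -5$ ($D{\left(X \right)} = -5 + 0 = -5$)
$- \frac{1}{D{\left(w{\left(6,-2 \right)} \right)} - 48} = - \frac{1}{-5 - 48} = - \frac{1}{-53} = \left(-1\right) \left(- \frac{1}{53}\right) = \frac{1}{53}$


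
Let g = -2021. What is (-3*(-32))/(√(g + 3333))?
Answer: 12*√82/41 ≈ 2.6504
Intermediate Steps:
(-3*(-32))/(√(g + 3333)) = (-3*(-32))/(√(-2021 + 3333)) = 96/(√1312) = 96/((4*√82)) = 96*(√82/328) = 12*√82/41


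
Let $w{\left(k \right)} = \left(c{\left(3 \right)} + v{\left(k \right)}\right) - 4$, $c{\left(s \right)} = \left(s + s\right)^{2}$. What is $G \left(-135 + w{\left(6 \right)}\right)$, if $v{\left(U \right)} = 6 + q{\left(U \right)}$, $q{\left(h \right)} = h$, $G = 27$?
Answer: $-2457$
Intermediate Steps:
$v{\left(U \right)} = 6 + U$
$c{\left(s \right)} = 4 s^{2}$ ($c{\left(s \right)} = \left(2 s\right)^{2} = 4 s^{2}$)
$w{\left(k \right)} = 38 + k$ ($w{\left(k \right)} = \left(4 \cdot 3^{2} + \left(6 + k\right)\right) - 4 = \left(4 \cdot 9 + \left(6 + k\right)\right) - 4 = \left(36 + \left(6 + k\right)\right) - 4 = \left(42 + k\right) - 4 = 38 + k$)
$G \left(-135 + w{\left(6 \right)}\right) = 27 \left(-135 + \left(38 + 6\right)\right) = 27 \left(-135 + 44\right) = 27 \left(-91\right) = -2457$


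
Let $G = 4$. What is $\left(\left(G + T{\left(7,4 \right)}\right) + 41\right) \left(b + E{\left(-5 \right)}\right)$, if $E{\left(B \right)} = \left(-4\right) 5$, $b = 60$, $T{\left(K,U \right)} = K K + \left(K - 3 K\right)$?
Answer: $3200$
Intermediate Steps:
$T{\left(K,U \right)} = K^{2} - 2 K$
$E{\left(B \right)} = -20$
$\left(\left(G + T{\left(7,4 \right)}\right) + 41\right) \left(b + E{\left(-5 \right)}\right) = \left(\left(4 + 7 \left(-2 + 7\right)\right) + 41\right) \left(60 - 20\right) = \left(\left(4 + 7 \cdot 5\right) + 41\right) 40 = \left(\left(4 + 35\right) + 41\right) 40 = \left(39 + 41\right) 40 = 80 \cdot 40 = 3200$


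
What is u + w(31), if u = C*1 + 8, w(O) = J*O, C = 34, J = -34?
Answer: -1012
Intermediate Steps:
w(O) = -34*O
u = 42 (u = 34*1 + 8 = 34 + 8 = 42)
u + w(31) = 42 - 34*31 = 42 - 1054 = -1012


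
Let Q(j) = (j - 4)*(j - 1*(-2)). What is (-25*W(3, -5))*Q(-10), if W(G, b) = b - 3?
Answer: 22400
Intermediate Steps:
W(G, b) = -3 + b
Q(j) = (-4 + j)*(2 + j) (Q(j) = (-4 + j)*(j + 2) = (-4 + j)*(2 + j))
(-25*W(3, -5))*Q(-10) = (-25*(-3 - 5))*(-8 + (-10)² - 2*(-10)) = (-25*(-8))*(-8 + 100 + 20) = 200*112 = 22400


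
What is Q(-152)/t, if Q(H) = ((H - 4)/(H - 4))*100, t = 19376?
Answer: 25/4844 ≈ 0.0051610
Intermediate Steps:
Q(H) = 100 (Q(H) = ((-4 + H)/(-4 + H))*100 = 1*100 = 100)
Q(-152)/t = 100/19376 = 100*(1/19376) = 25/4844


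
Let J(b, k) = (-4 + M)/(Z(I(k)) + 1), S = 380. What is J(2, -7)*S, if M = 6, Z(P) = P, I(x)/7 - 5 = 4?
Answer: 95/8 ≈ 11.875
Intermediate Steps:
I(x) = 63 (I(x) = 35 + 7*4 = 35 + 28 = 63)
J(b, k) = 1/32 (J(b, k) = (-4 + 6)/(63 + 1) = 2/64 = 2*(1/64) = 1/32)
J(2, -7)*S = (1/32)*380 = 95/8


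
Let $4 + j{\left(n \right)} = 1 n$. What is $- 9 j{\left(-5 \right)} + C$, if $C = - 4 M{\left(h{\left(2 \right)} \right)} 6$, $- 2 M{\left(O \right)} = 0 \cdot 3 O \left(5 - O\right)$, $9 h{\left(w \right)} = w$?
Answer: $81$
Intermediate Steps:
$h{\left(w \right)} = \frac{w}{9}$
$M{\left(O \right)} = 0$ ($M{\left(O \right)} = - \frac{0 \cdot 3 O \left(5 - O\right)}{2} = - \frac{0 \left(5 - O\right)}{2} = \left(- \frac{1}{2}\right) 0 = 0$)
$j{\left(n \right)} = -4 + n$ ($j{\left(n \right)} = -4 + 1 n = -4 + n$)
$C = 0$ ($C = \left(-4\right) 0 \cdot 6 = 0 \cdot 6 = 0$)
$- 9 j{\left(-5 \right)} + C = - 9 \left(-4 - 5\right) + 0 = \left(-9\right) \left(-9\right) + 0 = 81 + 0 = 81$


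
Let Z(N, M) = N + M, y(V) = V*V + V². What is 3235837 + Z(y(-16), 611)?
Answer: 3236960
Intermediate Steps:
y(V) = 2*V² (y(V) = V² + V² = 2*V²)
Z(N, M) = M + N
3235837 + Z(y(-16), 611) = 3235837 + (611 + 2*(-16)²) = 3235837 + (611 + 2*256) = 3235837 + (611 + 512) = 3235837 + 1123 = 3236960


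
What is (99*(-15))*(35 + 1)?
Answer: -53460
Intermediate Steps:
(99*(-15))*(35 + 1) = -1485*36 = -53460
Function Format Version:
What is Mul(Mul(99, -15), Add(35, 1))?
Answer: -53460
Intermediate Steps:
Mul(Mul(99, -15), Add(35, 1)) = Mul(-1485, 36) = -53460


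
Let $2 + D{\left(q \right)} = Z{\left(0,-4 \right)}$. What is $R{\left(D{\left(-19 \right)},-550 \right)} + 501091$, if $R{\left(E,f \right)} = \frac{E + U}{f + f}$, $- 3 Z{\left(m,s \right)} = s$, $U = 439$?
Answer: $\frac{330719797}{660} \approx 5.0109 \cdot 10^{5}$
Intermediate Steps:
$Z{\left(m,s \right)} = - \frac{s}{3}$
$D{\left(q \right)} = - \frac{2}{3}$ ($D{\left(q \right)} = -2 - - \frac{4}{3} = -2 + \frac{4}{3} = - \frac{2}{3}$)
$R{\left(E,f \right)} = \frac{439 + E}{2 f}$ ($R{\left(E,f \right)} = \frac{E + 439}{f + f} = \frac{439 + E}{2 f}$)
$R{\left(D{\left(-19 \right)},-550 \right)} + 501091 = \frac{439 - \frac{2}{3}}{2 \left(-550\right)} + 501091 = \frac{1}{2} \left(- \frac{1}{550}\right) \frac{1315}{3} + 501091 = - \frac{263}{660} + 501091 = \frac{330719797}{660}$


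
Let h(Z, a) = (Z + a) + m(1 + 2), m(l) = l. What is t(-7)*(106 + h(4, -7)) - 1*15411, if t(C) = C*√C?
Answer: -15411 - 742*I*√7 ≈ -15411.0 - 1963.1*I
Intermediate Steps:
h(Z, a) = 3 + Z + a (h(Z, a) = (Z + a) + (1 + 2) = (Z + a) + 3 = 3 + Z + a)
t(C) = C^(3/2)
t(-7)*(106 + h(4, -7)) - 1*15411 = (-7)^(3/2)*(106 + (3 + 4 - 7)) - 1*15411 = (-7*I*√7)*(106 + 0) - 15411 = -7*I*√7*106 - 15411 = -742*I*√7 - 15411 = -15411 - 742*I*√7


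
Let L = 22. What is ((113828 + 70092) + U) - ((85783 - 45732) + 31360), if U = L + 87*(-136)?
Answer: 100699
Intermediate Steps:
U = -11810 (U = 22 + 87*(-136) = 22 - 11832 = -11810)
((113828 + 70092) + U) - ((85783 - 45732) + 31360) = ((113828 + 70092) - 11810) - ((85783 - 45732) + 31360) = (183920 - 11810) - (40051 + 31360) = 172110 - 1*71411 = 172110 - 71411 = 100699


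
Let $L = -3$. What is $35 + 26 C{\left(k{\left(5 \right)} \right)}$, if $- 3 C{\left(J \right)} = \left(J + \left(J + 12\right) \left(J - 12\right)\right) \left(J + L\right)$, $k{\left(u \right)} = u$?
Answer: $2011$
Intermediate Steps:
$C{\left(J \right)} = - \frac{\left(-3 + J\right) \left(J + \left(-12 + J\right) \left(12 + J\right)\right)}{3}$ ($C{\left(J \right)} = - \frac{\left(J + \left(J + 12\right) \left(J - 12\right)\right) \left(J - 3\right)}{3} = - \frac{\left(J + \left(12 + J\right) \left(-12 + J\right)\right) \left(-3 + J\right)}{3} = - \frac{\left(J + \left(-12 + J\right) \left(12 + J\right)\right) \left(-3 + J\right)}{3} = - \frac{\left(-3 + J\right) \left(J + \left(-12 + J\right) \left(12 + J\right)\right)}{3}$)
$35 + 26 C{\left(k{\left(5 \right)} \right)} = 35 + 26 \left(-144 + 49 \cdot 5 - \frac{5^{3}}{3} + \frac{2 \cdot 5^{2}}{3}\right) = 35 + 26 \left(-144 + 245 - \frac{125}{3} + \frac{2}{3} \cdot 25\right) = 35 + 26 \left(-144 + 245 - \frac{125}{3} + \frac{50}{3}\right) = 35 + 26 \cdot 76 = 35 + 1976 = 2011$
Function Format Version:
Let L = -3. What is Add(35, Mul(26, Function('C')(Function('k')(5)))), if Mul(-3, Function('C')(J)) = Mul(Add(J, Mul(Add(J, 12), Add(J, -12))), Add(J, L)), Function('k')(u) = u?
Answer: 2011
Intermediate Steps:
Function('C')(J) = Mul(Rational(-1, 3), Add(-3, J), Add(J, Mul(Add(-12, J), Add(12, J)))) (Function('C')(J) = Mul(Rational(-1, 3), Mul(Add(J, Mul(Add(J, 12), Add(J, -12))), Add(J, -3))) = Mul(Rational(-1, 3), Mul(Add(J, Mul(Add(12, J), Add(-12, J))), Add(-3, J))) = Mul(Rational(-1, 3), Mul(Add(J, Mul(Add(-12, J), Add(12, J))), Add(-3, J))) = Mul(Rational(-1, 3), Mul(Add(-3, J), Add(J, Mul(Add(-12, J), Add(12, J))))) = Mul(Rational(-1, 3), Add(-3, J), Add(J, Mul(Add(-12, J), Add(12, J)))))
Add(35, Mul(26, Function('C')(Function('k')(5)))) = Add(35, Mul(26, Add(-144, Mul(49, 5), Mul(Rational(-1, 3), Pow(5, 3)), Mul(Rational(2, 3), Pow(5, 2))))) = Add(35, Mul(26, Add(-144, 245, Mul(Rational(-1, 3), 125), Mul(Rational(2, 3), 25)))) = Add(35, Mul(26, Add(-144, 245, Rational(-125, 3), Rational(50, 3)))) = Add(35, Mul(26, 76)) = Add(35, 1976) = 2011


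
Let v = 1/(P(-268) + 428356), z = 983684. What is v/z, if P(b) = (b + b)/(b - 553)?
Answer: 821/345942787871408 ≈ 2.3732e-12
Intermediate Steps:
P(b) = 2*b/(-553 + b) (P(b) = (2*b)/(-553 + b) = 2*b/(-553 + b))
v = 821/351680812 (v = 1/(2*(-268)/(-553 - 268) + 428356) = 1/(2*(-268)/(-821) + 428356) = 1/(2*(-268)*(-1/821) + 428356) = 1/(536/821 + 428356) = 1/(351680812/821) = 821/351680812 ≈ 2.3345e-6)
v/z = (821/351680812)/983684 = (821/351680812)*(1/983684) = 821/345942787871408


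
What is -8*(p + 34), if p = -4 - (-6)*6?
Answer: -528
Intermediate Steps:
p = 32 (p = -4 - 1*(-36) = -4 + 36 = 32)
-8*(p + 34) = -8*(32 + 34) = -8*66 = -528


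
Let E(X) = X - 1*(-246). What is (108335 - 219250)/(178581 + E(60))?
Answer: -110915/178887 ≈ -0.62003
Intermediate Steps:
E(X) = 246 + X (E(X) = X + 246 = 246 + X)
(108335 - 219250)/(178581 + E(60)) = (108335 - 219250)/(178581 + (246 + 60)) = -110915/(178581 + 306) = -110915/178887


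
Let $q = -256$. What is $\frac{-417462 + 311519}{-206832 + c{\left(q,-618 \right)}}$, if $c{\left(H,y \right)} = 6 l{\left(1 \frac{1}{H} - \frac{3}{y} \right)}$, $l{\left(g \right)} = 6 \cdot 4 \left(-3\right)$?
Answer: $\frac{105943}{207264} \approx 0.51115$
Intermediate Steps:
$l{\left(g \right)} = -72$ ($l{\left(g \right)} = 24 \left(-3\right) = -72$)
$c{\left(H,y \right)} = -432$ ($c{\left(H,y \right)} = 6 \left(-72\right) = -432$)
$\frac{-417462 + 311519}{-206832 + c{\left(q,-618 \right)}} = \frac{-417462 + 311519}{-206832 - 432} = - \frac{105943}{-207264} = \left(-105943\right) \left(- \frac{1}{207264}\right) = \frac{105943}{207264}$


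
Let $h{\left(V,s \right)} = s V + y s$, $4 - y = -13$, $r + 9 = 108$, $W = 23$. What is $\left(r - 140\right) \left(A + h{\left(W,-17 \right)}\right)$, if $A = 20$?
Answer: $27060$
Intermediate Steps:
$r = 99$ ($r = -9 + 108 = 99$)
$y = 17$ ($y = 4 - -13 = 4 + 13 = 17$)
$h{\left(V,s \right)} = 17 s + V s$ ($h{\left(V,s \right)} = s V + 17 s = V s + 17 s = 17 s + V s$)
$\left(r - 140\right) \left(A + h{\left(W,-17 \right)}\right) = \left(99 - 140\right) \left(20 - 17 \left(17 + 23\right)\right) = - 41 \left(20 - 680\right) = \left(-41\right) \left(-660\right) = 27060$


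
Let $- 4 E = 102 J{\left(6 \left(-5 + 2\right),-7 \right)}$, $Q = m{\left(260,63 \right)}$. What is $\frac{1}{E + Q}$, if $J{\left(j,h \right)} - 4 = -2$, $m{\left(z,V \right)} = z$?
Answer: $\frac{1}{209} \approx 0.0047847$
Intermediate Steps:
$J{\left(j,h \right)} = 2$ ($J{\left(j,h \right)} = 4 - 2 = 2$)
$Q = 260$
$E = -51$ ($E = - \frac{102 \cdot 2}{4} = \left(- \frac{1}{4}\right) 204 = -51$)
$\frac{1}{E + Q} = \frac{1}{-51 + 260} = \frac{1}{209}$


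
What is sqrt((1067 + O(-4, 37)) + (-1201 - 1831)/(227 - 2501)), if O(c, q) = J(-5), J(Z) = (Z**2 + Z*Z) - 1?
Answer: 2*sqrt(2514)/3 ≈ 33.427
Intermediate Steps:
J(Z) = -1 + 2*Z**2 (J(Z) = (Z**2 + Z**2) - 1 = 2*Z**2 - 1 = -1 + 2*Z**2)
O(c, q) = 49 (O(c, q) = -1 + 2*(-5)**2 = -1 + 2*25 = -1 + 50 = 49)
sqrt((1067 + O(-4, 37)) + (-1201 - 1831)/(227 - 2501)) = sqrt((1067 + 49) + (-1201 - 1831)/(227 - 2501)) = sqrt(1116 - 3032/(-2274)) = sqrt(1116 - 3032*(-1/2274)) = sqrt(1116 + 4/3) = sqrt(3352/3) = 2*sqrt(2514)/3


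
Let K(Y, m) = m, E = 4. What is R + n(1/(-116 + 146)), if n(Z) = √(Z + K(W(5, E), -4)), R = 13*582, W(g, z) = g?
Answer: 7566 + I*√3570/30 ≈ 7566.0 + 1.9916*I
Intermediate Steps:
R = 7566
n(Z) = √(-4 + Z) (n(Z) = √(Z - 4) = √(-4 + Z))
R + n(1/(-116 + 146)) = 7566 + √(-4 + 1/(-116 + 146)) = 7566 + √(-4 + 1/30) = 7566 + √(-119/30) = 7566 + I*√3570/30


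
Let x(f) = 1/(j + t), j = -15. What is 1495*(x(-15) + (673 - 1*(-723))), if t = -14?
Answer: 60522085/29 ≈ 2.0870e+6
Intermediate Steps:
x(f) = -1/29 (x(f) = 1/(-15 - 14) = 1/(-29) = -1/29)
1495*(x(-15) + (673 - 1*(-723))) = 1495*(-1/29 + (673 - 1*(-723))) = 1495*(-1/29 + (673 + 723)) = 1495*(-1/29 + 1396) = 1495*(40483/29) = 60522085/29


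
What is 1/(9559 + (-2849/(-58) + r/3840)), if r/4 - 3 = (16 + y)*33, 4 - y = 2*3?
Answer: 1856/17833571 ≈ 0.00010407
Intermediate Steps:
y = -2 (y = 4 - 2*3 = 4 - 1*6 = 4 - 6 = -2)
r = 1860 (r = 12 + 4*((16 - 2)*33) = 12 + 4*(14*33) = 12 + 4*462 = 12 + 1848 = 1860)
1/(9559 + (-2849/(-58) + r/3840)) = 1/(9559 + (-2849/(-58) + 1860/3840)) = 1/(9559 + (-2849*(-1/58) + 1860*(1/3840))) = 1/(9559 + (2849/58 + 31/64)) = 1/(9559 + 92067/1856) = 1/(17833571/1856) = 1856/17833571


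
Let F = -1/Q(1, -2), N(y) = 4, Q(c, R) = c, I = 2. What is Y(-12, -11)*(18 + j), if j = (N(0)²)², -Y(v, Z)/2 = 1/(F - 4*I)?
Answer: 548/9 ≈ 60.889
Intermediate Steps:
F = -1 (F = -1/1 = -1*1 = -1)
Y(v, Z) = 2/9 (Y(v, Z) = -2/(-1 - 4*2) = -2/(-1 - 8) = -2/(-9) = -2*(-⅑) = 2/9)
j = 256 (j = (4²)² = 16² = 256)
Y(-12, -11)*(18 + j) = 2*(18 + 256)/9 = (2/9)*274 = 548/9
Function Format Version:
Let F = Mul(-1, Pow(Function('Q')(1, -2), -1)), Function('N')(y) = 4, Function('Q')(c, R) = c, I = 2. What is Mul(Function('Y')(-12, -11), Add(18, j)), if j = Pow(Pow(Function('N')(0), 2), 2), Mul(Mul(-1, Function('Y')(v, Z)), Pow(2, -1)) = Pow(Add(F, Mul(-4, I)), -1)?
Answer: Rational(548, 9) ≈ 60.889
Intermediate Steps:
F = -1 (F = Mul(-1, Pow(1, -1)) = Mul(-1, 1) = -1)
Function('Y')(v, Z) = Rational(2, 9) (Function('Y')(v, Z) = Mul(-2, Pow(Add(-1, Mul(-4, 2)), -1)) = Mul(-2, Pow(Add(-1, -8), -1)) = Mul(-2, Pow(-9, -1)) = Mul(-2, Rational(-1, 9)) = Rational(2, 9))
j = 256 (j = Pow(Pow(4, 2), 2) = Pow(16, 2) = 256)
Mul(Function('Y')(-12, -11), Add(18, j)) = Mul(Rational(2, 9), Add(18, 256)) = Mul(Rational(2, 9), 274) = Rational(548, 9)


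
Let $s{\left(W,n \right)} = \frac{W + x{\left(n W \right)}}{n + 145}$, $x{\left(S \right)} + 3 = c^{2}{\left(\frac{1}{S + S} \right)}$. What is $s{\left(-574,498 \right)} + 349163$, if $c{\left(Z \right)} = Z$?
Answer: $\frac{73380477710039334913}{210161633105088} \approx 3.4916 \cdot 10^{5}$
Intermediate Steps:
$x{\left(S \right)} = -3 + \frac{1}{4 S^{2}}$ ($x{\left(S \right)} = -3 + \left(\frac{1}{S + S}\right)^{2} = -3 + \left(\frac{1}{2 S}\right)^{2} = -3 + \frac{1}{4 S^{2}}$)
$s{\left(W,n \right)} = \frac{-3 + W + \frac{1}{4 W^{2} n^{2}}}{145 + n}$ ($s{\left(W,n \right)} = \frac{W - \left(3 - \frac{1}{4 W^{2} n^{2}}\right)}{n + 145} = \frac{W - \left(3 - \frac{1}{4 W^{2} n^{2}}\right)}{145 + n} = \frac{-3 + W + \frac{1}{4 W^{2} n^{2}}}{145 + n}$)
$s{\left(-574,498 \right)} + 349163 = \frac{-3 - 574 + \frac{1}{4 \cdot 329476 \cdot 248004}}{145 + 498} + 349163 = \frac{-3 - 574 + \frac{1}{4} \cdot \frac{1}{329476} \cdot \frac{1}{248004}}{643} + 349163 = \frac{-3 - 574 + \frac{1}{326845463616}}{643} + 349163 = \frac{1}{643} \left(- \frac{188589832506431}{326845463616}\right) + 349163 = - \frac{188589832506431}{210161633105088} + 349163 = \frac{73380477710039334913}{210161633105088}$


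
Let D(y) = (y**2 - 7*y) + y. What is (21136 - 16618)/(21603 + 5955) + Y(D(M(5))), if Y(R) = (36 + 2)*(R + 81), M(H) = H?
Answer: 4421779/1531 ≈ 2888.2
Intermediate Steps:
D(y) = y**2 - 6*y
Y(R) = 3078 + 38*R (Y(R) = 38*(81 + R) = 3078 + 38*R)
(21136 - 16618)/(21603 + 5955) + Y(D(M(5))) = (21136 - 16618)/(21603 + 5955) + (3078 + 38*(5*(-6 + 5))) = 4518/27558 + (3078 + 38*(5*(-1))) = 4518*(1/27558) + (3078 + 38*(-5)) = 251/1531 + (3078 - 190) = 251/1531 + 2888 = 4421779/1531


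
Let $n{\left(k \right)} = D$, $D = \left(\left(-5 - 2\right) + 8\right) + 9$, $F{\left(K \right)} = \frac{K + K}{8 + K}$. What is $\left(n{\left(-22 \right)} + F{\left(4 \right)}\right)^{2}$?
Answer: $\frac{1024}{9} \approx 113.78$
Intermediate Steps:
$F{\left(K \right)} = \frac{2 K}{8 + K}$
$D = 10$ ($D = \left(-7 + 8\right) + 9 = 1 + 9 = 10$)
$n{\left(k \right)} = 10$
$\left(n{\left(-22 \right)} + F{\left(4 \right)}\right)^{2} = \left(10 + 2 \cdot 4 \frac{1}{8 + 4}\right)^{2} = \left(10 + 2 \cdot 4 \cdot \frac{1}{12}\right)^{2} = \left(10 + \frac{2}{3}\right)^{2} = \left(\frac{32}{3}\right)^{2} = \frac{1024}{9}$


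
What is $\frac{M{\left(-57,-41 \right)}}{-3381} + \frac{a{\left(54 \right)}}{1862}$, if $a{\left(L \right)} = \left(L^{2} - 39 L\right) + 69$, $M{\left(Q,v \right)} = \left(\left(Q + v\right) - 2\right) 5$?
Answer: $\frac{79651}{128478} \approx 0.61996$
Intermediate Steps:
$M{\left(Q,v \right)} = -10 + 5 Q + 5 v$ ($M{\left(Q,v \right)} = \left(-2 + Q + v\right) 5 = -10 + 5 Q + 5 v$)
$a{\left(L \right)} = 69 + L^{2} - 39 L$
$\frac{M{\left(-57,-41 \right)}}{-3381} + \frac{a{\left(54 \right)}}{1862} = \frac{-10 + 5 \left(-57\right) + 5 \left(-41\right)}{-3381} + \frac{69 + 54^{2} - 2106}{1862} = \left(-10 - 285 - 205\right) \left(- \frac{1}{3381}\right) + \left(69 + 2916 - 2106\right) \frac{1}{1862} = \left(-500\right) \left(- \frac{1}{3381}\right) + 879 \cdot \frac{1}{1862} = \frac{500}{3381} + \frac{879}{1862} = \frac{79651}{128478}$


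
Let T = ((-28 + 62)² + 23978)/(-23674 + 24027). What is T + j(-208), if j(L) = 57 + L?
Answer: -28169/353 ≈ -79.799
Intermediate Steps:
T = 25134/353 (T = (34² + 23978)/353 = (1156 + 23978)*(1/353) = 25134*(1/353) = 25134/353 ≈ 71.201)
T + j(-208) = 25134/353 + (57 - 208) = 25134/353 - 151 = -28169/353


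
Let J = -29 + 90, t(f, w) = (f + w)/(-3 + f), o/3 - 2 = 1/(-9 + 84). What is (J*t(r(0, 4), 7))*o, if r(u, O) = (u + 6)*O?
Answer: 285541/525 ≈ 543.89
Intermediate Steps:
r(u, O) = O*(6 + u) (r(u, O) = (6 + u)*O = O*(6 + u))
o = 151/25 (o = 6 + 3/(-9 + 84) = 6 + 3/75 = 6 + 3*(1/75) = 6 + 1/25 = 151/25 ≈ 6.0400)
t(f, w) = (f + w)/(-3 + f)
J = 61
(J*t(r(0, 4), 7))*o = (61*((4*(6 + 0) + 7)/(-3 + 4*(6 + 0))))*(151/25) = (61*((4*6 + 7)/(-3 + 4*6)))*(151/25) = (61*((24 + 7)/(-3 + 24)))*(151/25) = (61*(31/21))*(151/25) = (1891/21)*(151/25) = 285541/525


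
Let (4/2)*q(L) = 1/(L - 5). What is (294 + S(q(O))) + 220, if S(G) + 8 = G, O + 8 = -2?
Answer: 15179/30 ≈ 505.97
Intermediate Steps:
O = -10 (O = -8 - 2 = -10)
q(L) = 1/(2*(-5 + L)) (q(L) = 1/(2*(L - 5)) = 1/(2*(-5 + L)))
S(G) = -8 + G
(294 + S(q(O))) + 220 = (294 + (-8 + 1/(2*(-5 - 10)))) + 220 = (294 + (-8 + (½)/(-15))) + 220 = (294 + (-8 + (½)*(-1/15))) + 220 = (294 + (-8 - 1/30)) + 220 = (294 - 241/30) + 220 = 8579/30 + 220 = 15179/30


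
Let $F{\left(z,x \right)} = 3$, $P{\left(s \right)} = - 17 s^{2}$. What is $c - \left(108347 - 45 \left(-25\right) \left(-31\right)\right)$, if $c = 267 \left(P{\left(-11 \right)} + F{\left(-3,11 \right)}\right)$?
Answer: $-621890$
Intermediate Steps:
$c = -548418$ ($c = 267 \left(- 17 \left(-11\right)^{2} + 3\right) = 267 \left(\left(-17\right) 121 + 3\right) = 267 \left(-2057 + 3\right) = 267 \left(-2054\right) = -548418$)
$c - \left(108347 - 45 \left(-25\right) \left(-31\right)\right) = -548418 - \left(108347 - 45 \left(-25\right) \left(-31\right)\right) = -548418 - 73472 = -621890$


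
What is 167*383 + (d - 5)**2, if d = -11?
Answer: 64217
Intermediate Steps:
167*383 + (d - 5)**2 = 167*383 + (-11 - 5)**2 = 63961 + (-16)**2 = 63961 + 256 = 64217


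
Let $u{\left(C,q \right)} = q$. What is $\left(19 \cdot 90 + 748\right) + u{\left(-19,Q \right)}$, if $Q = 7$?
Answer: $2465$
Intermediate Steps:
$\left(19 \cdot 90 + 748\right) + u{\left(-19,Q \right)} = \left(19 \cdot 90 + 748\right) + 7 = \left(1710 + 748\right) + 7 = 2458 + 7 = 2465$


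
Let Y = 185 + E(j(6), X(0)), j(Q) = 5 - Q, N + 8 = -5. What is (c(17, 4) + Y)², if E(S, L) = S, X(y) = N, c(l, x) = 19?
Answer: 41209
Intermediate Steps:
N = -13 (N = -8 - 5 = -13)
X(y) = -13
Y = 184 (Y = 185 + (5 - 1*6) = 185 + (5 - 6) = 185 - 1 = 184)
(c(17, 4) + Y)² = (19 + 184)² = 203² = 41209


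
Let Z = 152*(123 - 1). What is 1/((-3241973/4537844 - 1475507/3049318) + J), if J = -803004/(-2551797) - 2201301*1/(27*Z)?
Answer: -27282902980675987864944/144058687861196121296659 ≈ -0.18939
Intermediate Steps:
Z = 18544 (Z = 152*122 = 18544)
J = -64385417545/15773507856 (J = -803004/(-2551797) - 2201301/(27*18544) = -803004*(-1/2551797) - 2201301/500688 = 267668/850599 - 2201301*1/500688 = 267668/850599 - 244589/55632 = -64385417545/15773507856 ≈ -4.0819)
1/((-3241973/4537844 - 1475507/3049318) + J) = 1/((-3241973/4537844 - 1475507/3049318) - 64385417545/15773507856) = 1/(-8290713605661/6918664695196 - 64385417545/15773507856) = 1/(-144058687861196121296659/27282902980675987864944) = -27282902980675987864944/144058687861196121296659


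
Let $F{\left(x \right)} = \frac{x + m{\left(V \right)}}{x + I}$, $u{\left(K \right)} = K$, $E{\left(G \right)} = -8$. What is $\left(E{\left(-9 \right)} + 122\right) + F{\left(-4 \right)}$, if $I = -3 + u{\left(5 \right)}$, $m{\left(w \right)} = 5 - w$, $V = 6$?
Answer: $\frac{233}{2} \approx 116.5$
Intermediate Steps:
$I = 2$ ($I = -3 + 5 = 2$)
$F{\left(x \right)} = \frac{-1 + x}{2 + x}$ ($F{\left(x \right)} = \frac{x + \left(5 - 6\right)}{x + 2} = \frac{x + \left(5 - 6\right)}{2 + x} = \frac{x - 1}{2 + x} = \frac{-1 + x}{2 + x}$)
$\left(E{\left(-9 \right)} + 122\right) + F{\left(-4 \right)} = \left(-8 + 122\right) + \frac{-1 - 4}{2 - 4} = 114 + \frac{1}{-2} \left(-5\right) = 114 - - \frac{5}{2} = 114 + \frac{5}{2} = \frac{233}{2}$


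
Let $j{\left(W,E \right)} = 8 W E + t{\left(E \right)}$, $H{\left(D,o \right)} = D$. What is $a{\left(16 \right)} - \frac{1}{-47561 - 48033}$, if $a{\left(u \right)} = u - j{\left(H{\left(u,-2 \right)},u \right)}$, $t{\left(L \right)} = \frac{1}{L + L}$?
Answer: $- \frac{3107999909}{1529504} \approx -2032.0$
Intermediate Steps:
$t{\left(L \right)} = \frac{1}{2 L}$
$j{\left(W,E \right)} = \frac{1}{2 E} + 8 E W$ ($j{\left(W,E \right)} = 8 W E + \frac{1}{2 E} = 8 E W + \frac{1}{2 E} = \frac{1}{2 E} + 8 E W$)
$a{\left(u \right)} = u - 8 u^{2} - \frac{1}{2 u}$ ($a{\left(u \right)} = u - \left(\frac{1}{2 u} + 8 u u\right) = u - \left(\frac{1}{2 u} + 8 u^{2}\right) = u - 8 u^{2} - \frac{1}{2 u}$)
$a{\left(16 \right)} - \frac{1}{-47561 - 48033} = \left(16 - 8 \cdot 16^{2} - \frac{1}{2 \cdot 16}\right) - \frac{1}{-47561 - 48033} = \left(16 - 2048 - \frac{1}{32}\right) - \frac{1}{-95594} = \left(16 - 2048 - \frac{1}{32}\right) - - \frac{1}{95594} = - \frac{65025}{32} + \frac{1}{95594} = - \frac{3107999909}{1529504}$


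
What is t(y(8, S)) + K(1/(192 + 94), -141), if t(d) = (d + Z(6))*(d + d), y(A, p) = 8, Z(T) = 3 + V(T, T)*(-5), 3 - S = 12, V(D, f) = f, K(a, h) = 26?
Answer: -278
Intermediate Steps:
S = -9 (S = 3 - 1*12 = 3 - 12 = -9)
Z(T) = 3 - 5*T (Z(T) = 3 + T*(-5) = 3 - 5*T)
t(d) = 2*d*(-27 + d) (t(d) = (d + (3 - 5*6))*(d + d) = (d + (3 - 30))*(2*d) = (d - 27)*(2*d) = (-27 + d)*(2*d) = 2*d*(-27 + d))
t(y(8, S)) + K(1/(192 + 94), -141) = 2*8*(-27 + 8) + 26 = 2*8*(-19) + 26 = -304 + 26 = -278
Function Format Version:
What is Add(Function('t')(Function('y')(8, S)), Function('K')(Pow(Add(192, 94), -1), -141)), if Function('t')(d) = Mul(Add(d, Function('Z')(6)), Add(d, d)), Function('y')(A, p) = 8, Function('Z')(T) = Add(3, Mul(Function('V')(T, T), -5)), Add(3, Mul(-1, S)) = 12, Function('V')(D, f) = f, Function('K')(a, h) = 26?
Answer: -278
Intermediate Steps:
S = -9 (S = Add(3, Mul(-1, 12)) = Add(3, -12) = -9)
Function('Z')(T) = Add(3, Mul(-5, T)) (Function('Z')(T) = Add(3, Mul(T, -5)) = Add(3, Mul(-5, T)))
Function('t')(d) = Mul(2, d, Add(-27, d)) (Function('t')(d) = Mul(Add(d, Add(3, Mul(-5, 6))), Add(d, d)) = Mul(Add(d, Add(3, -30)), Mul(2, d)) = Mul(Add(d, -27), Mul(2, d)) = Mul(Add(-27, d), Mul(2, d)) = Mul(2, d, Add(-27, d)))
Add(Function('t')(Function('y')(8, S)), Function('K')(Pow(Add(192, 94), -1), -141)) = Add(Mul(2, 8, Add(-27, 8)), 26) = Add(Mul(2, 8, -19), 26) = Add(-304, 26) = -278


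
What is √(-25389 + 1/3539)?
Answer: I*√317985060130/3539 ≈ 159.34*I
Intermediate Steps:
√(-25389 + 1/3539) = √(-89851670/3539) = I*√317985060130/3539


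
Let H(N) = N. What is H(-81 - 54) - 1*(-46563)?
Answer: 46428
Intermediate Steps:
H(-81 - 54) - 1*(-46563) = (-81 - 54) - 1*(-46563) = -135 + 46563 = 46428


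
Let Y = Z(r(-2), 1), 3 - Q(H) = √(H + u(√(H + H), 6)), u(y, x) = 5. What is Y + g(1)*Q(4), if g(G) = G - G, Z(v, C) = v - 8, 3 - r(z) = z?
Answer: -3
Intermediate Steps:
r(z) = 3 - z
Z(v, C) = -8 + v
Q(H) = 3 - √(5 + H) (Q(H) = 3 - √(H + 5) = 3 - √(5 + H))
Y = -3 (Y = -8 + (3 - 1*(-2)) = -8 + (3 + 2) = -8 + 5 = -3)
g(G) = 0
Y + g(1)*Q(4) = -3 + 0*(3 - √(5 + 4)) = -3 + 0*(3 - √9) = -3 + 0*(3 - 1*3) = -3 + 0*(3 - 3) = -3 + 0*0 = -3 + 0 = -3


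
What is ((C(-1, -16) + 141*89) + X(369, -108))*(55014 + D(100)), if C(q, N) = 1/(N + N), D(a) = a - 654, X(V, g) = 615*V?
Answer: 104338375505/8 ≈ 1.3042e+10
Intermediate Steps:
D(a) = -654 + a
C(q, N) = 1/(2*N)
((C(-1, -16) + 141*89) + X(369, -108))*(55014 + D(100)) = (((½)/(-16) + 141*89) + 615*369)*(55014 + (-654 + 100)) = (((½)*(-1/16) + 12549) + 226935)*(55014 - 554) = ((-1/32 + 12549) + 226935)*54460 = (401567/32 + 226935)*54460 = (7663487/32)*54460 = 104338375505/8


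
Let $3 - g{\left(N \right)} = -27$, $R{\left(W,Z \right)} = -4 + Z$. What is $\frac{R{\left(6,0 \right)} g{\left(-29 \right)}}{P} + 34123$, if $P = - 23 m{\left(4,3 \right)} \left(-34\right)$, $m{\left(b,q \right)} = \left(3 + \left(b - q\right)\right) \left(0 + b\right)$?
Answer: $\frac{53368357}{1564} \approx 34123.0$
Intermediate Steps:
$g{\left(N \right)} = 30$ ($g{\left(N \right)} = 3 - -27 = 3 + 27 = 30$)
$m{\left(b,q \right)} = b \left(3 + b - q\right)$ ($m{\left(b,q \right)} = \left(3 + b - q\right) b = b \left(3 + b - q\right)$)
$P = 12512$ ($P = - 23 \cdot 4 \left(3 + 4 - 3\right) \left(-34\right) = - 23 \cdot 4 \cdot 4 \left(-34\right) = \left(-23\right) 16 \left(-34\right) = \left(-368\right) \left(-34\right) = 12512$)
$\frac{R{\left(6,0 \right)} g{\left(-29 \right)}}{P} + 34123 = \frac{\left(-4 + 0\right) 30}{12512} + 34123 = \left(-4\right) 30 \cdot \frac{1}{12512} + 34123 = \left(-120\right) \frac{1}{12512} + 34123 = - \frac{15}{1564} + 34123 = \frac{53368357}{1564}$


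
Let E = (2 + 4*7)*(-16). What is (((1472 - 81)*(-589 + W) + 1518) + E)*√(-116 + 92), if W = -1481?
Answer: -5756664*I*√6 ≈ -1.4101e+7*I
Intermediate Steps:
E = -480 (E = (2 + 28)*(-16) = 30*(-16) = -480)
(((1472 - 81)*(-589 + W) + 1518) + E)*√(-116 + 92) = (((1472 - 81)*(-589 - 1481) + 1518) - 480)*√(-116 + 92) = ((1391*(-2070) + 1518) - 480)*√(-24) = ((-2879370 + 1518) - 480)*(2*I*√6) = (-2877852 - 480)*(2*I*√6) = -5756664*I*√6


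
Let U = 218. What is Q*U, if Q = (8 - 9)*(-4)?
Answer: 872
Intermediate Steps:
Q = 4 (Q = -1*(-4) = 4)
Q*U = 4*218 = 872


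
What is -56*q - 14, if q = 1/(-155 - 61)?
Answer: -371/27 ≈ -13.741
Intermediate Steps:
q = -1/216 (q = 1/(-216) = -1/216 ≈ -0.0046296)
-56*q - 14 = -56*(-1/216) - 14 = 7/27 - 14 = -371/27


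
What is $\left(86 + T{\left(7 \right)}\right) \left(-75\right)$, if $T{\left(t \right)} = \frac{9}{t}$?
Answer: $- \frac{45825}{7} \approx -6546.4$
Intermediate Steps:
$\left(86 + T{\left(7 \right)}\right) \left(-75\right) = \left(86 + \frac{9}{7}\right) \left(-75\right) = \frac{611}{7} \left(-75\right) = - \frac{45825}{7}$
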